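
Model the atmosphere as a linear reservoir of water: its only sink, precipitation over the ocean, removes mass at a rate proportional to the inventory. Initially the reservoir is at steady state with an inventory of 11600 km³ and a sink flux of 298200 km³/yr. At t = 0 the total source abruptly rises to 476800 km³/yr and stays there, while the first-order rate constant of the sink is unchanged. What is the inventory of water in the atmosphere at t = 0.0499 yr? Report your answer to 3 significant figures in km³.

16600 km³

The sink rate constant is k = F₀/M₀ = 298200/11600 = 25.71 yr⁻¹.
Solving dM/dt = F₁ − kM with M(0) = M₀ gives M(t) = F₁/k + (M₀ − F₁/k)·e^(−kt).
F₁/k = 476800/25.71 = 18548 km³; kt = 25.71 × 0.0499 = 1.283, e^(−kt) = 0.2773.
M(0.0499) = 18548 + (11600 − 18548) × 0.2773 = 18548 − 1926 = 16621 km³.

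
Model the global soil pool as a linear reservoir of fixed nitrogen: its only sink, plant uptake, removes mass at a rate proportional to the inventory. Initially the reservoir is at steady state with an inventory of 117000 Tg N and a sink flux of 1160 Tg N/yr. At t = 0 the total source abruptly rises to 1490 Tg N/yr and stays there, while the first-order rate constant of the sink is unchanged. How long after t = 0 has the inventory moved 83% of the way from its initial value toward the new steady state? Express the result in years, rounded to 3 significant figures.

τ = M₀/F₀ = 117000/1160 = 100.9 yr.
The remaining gap fraction is e^(−t/τ); 83% covered ⇒ e^(−t/τ) = 0.170.
t = −τ ln(0.170) = 100.9 × 1.772 = 178.7 yr.

179 yr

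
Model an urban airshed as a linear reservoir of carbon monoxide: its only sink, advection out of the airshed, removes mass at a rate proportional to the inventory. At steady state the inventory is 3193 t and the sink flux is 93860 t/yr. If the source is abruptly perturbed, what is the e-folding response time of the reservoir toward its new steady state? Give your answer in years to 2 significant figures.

For a linear reservoir the response time equals the residence time τ = M/F.
τ = 3193 / 93860 = 0.03402 yr.

0.034 yr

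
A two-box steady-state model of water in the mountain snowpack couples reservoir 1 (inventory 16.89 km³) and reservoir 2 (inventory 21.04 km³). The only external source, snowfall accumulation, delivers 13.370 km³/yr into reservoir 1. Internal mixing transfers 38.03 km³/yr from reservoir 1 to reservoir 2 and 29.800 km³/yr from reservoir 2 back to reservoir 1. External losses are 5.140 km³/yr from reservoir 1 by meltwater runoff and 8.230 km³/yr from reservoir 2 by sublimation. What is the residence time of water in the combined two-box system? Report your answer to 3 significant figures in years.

2.84 yr

Treat the two boxes together as one reservoir: the mixing fluxes between them are internal recycling, so τ = ΣM / Σ(external losses).
M_total = 16.89 + 21.04 = 37.930 km³.
ΣF_external_out = 5.140 + 8.230 = 13.370 km³/yr.
τ = M_total / ΣF_ext = 37.930 / 13.370 = 2.837 yr.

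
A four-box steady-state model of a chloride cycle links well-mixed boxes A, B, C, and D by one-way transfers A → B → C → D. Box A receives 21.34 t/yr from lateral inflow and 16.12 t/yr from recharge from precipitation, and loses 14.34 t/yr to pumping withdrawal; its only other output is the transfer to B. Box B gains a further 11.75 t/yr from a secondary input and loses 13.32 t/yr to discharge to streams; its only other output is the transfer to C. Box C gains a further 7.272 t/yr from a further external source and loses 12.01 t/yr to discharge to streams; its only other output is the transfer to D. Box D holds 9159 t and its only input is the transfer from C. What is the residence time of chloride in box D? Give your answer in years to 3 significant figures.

Box A: F(A→B) = (21.34 + 16.12) − 14.34 = 23.120 t/yr.
Box B: F(B→C) = (23.120 + 11.75) − 13.32 = 21.550 t/yr.
Box C: F(C→D) = (21.550 + 7.272) − 12.01 = 16.812 t/yr.
Box D throughput = its input = 16.812 t/yr; τ = 9159 / 16.812 = 544.8 yr.

545 yr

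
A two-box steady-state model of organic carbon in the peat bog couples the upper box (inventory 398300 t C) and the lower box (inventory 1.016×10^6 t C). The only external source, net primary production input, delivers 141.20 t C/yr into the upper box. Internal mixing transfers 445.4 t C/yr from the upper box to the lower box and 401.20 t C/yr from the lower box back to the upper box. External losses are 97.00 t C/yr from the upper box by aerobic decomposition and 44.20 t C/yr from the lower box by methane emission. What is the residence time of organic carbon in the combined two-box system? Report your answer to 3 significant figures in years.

Residence time in the combined system uses the total inventory and the total *external* removal — internal exchanges between the two boxes cancel.
M_total = 398300 + 1.016×10^6 = 1.4143×10^6 t C.
ΣF_external_out = 97.00 + 44.20 = 141.20 t C/yr.
τ = M_total / ΣF_ext = 1.4143×10^6 / 141.20 = 10020 yr.

10000 yr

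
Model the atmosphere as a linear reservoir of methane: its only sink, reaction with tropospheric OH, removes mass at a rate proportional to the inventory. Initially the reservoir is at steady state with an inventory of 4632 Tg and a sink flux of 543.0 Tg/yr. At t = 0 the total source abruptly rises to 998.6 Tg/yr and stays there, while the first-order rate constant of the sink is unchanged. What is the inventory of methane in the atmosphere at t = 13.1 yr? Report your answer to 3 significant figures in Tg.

7680 Tg

Residence time τ = M₀/F₀ = 8.530 yr. The eventual steady state is M_∞ = M₀·(F₁/F₀) = 4632 × 998.6/543.0 = 8518.4 Tg.
The anomaly ΔM(t) = M(t) − M_∞ decays as ΔM₀·e^(−t/τ) with ΔM₀ = 4632 − 8518.4 = −3886 Tg.
At t = 13.1 yr, e^(−t/τ) = e^(−1.536) = 0.2153, so ΔM = −836.8 Tg and M = 8518.4 − 836.8 = 7681.7 Tg.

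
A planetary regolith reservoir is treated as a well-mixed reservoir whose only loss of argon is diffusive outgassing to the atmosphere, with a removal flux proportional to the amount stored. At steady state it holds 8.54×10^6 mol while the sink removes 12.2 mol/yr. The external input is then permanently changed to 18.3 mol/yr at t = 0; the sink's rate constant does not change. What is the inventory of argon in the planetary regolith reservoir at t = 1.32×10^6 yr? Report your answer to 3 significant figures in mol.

The sink rate constant is k = F₀/M₀ = 12.2/8.54×10^6 = 1.429×10^-6 yr⁻¹.
Solving dM/dt = F₁ − kM with M(0) = M₀ gives M(t) = F₁/k + (M₀ − F₁/k)·e^(−kt).
F₁/k = 18.3/1.429×10^-6 = 1.2810×10^7 mol; kt = 1.429×10^-6 × 1.32×10^6 = 1.886, e^(−kt) = 0.1517.
M(1.32×10^6) = 1.2810×10^7 + (8.54×10^6 − 1.2810×10^7) × 0.1517 = 1.2810×10^7 − 647800 = 1.2162×10^7 mol.

1.22×10^7 mol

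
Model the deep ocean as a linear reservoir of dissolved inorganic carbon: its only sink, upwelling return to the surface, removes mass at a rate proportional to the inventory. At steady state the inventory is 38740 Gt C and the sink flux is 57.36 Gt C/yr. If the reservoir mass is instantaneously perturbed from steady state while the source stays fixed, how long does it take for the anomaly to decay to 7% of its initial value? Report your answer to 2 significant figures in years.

1800 yr

For a linear reservoir the anomaly decays as exp(−t/τ) with τ = M/F = 38740/57.36 = 675.4 yr.
exp(−t/τ) = 0.07 ⇒ t = −τ ln(0.07) = 675.4 × 2.659 = 1796 yr.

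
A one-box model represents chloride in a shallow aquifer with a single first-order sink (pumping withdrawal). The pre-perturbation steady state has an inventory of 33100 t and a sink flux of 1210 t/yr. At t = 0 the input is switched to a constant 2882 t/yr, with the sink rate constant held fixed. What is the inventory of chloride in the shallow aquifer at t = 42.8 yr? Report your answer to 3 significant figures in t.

τ = M₀/F₀ = 33100/1210 = 27.36 yr; rate constant k = 1/τ.
New steady state M_∞ = F₁/k = F₁·τ = 2882 × 27.36 = 78838 t.
M(t) = M_∞ + (M₀ − M_∞)·e^(−t/τ); t/τ = 42.8/27.36 = 1.565, so e^(−t/τ) = 0.2092.
M(t) = 78838 − 45740 × 0.2092 = 69271 t.

69300 t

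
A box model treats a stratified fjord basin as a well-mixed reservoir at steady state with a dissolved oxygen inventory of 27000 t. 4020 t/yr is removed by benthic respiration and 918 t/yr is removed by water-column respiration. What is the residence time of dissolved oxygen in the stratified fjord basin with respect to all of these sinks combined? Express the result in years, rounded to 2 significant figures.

Total removal flux = 4020 + 918 = 4938.0 t/yr.
τ = M / ΣF_out = 27000 / 4938.0 = 5.468 yr.

5.5 yr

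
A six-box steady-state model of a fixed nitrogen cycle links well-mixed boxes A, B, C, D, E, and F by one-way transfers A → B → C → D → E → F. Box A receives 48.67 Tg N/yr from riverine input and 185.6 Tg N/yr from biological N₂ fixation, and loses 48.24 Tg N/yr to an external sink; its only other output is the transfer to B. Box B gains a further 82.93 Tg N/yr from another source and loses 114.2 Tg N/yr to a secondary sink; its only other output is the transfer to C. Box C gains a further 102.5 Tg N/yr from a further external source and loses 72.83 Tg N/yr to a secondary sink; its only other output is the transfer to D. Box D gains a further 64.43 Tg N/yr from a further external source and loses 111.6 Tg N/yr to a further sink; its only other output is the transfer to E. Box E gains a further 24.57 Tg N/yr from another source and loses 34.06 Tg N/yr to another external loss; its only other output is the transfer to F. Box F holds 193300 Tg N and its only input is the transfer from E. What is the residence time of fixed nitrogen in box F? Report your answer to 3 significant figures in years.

Box A: F(A→B) = (48.67 + 185.6) − 48.24 = 186.03 Tg N/yr.
Box B: F(B→C) = (186.03 + 82.93) − 114.2 = 154.76 Tg N/yr.
Box C: F(C→D) = (154.76 + 102.5) − 72.83 = 184.43 Tg N/yr.
Box D: F(D→E) = (184.43 + 64.43) − 111.6 = 137.26 Tg N/yr.
Box E: F(E→F) = (137.26 + 24.57) − 34.06 = 127.77 Tg N/yr.
Box F throughput = its input = 127.77 Tg N/yr; τ = 193300 / 127.77 = 1513 yr.

1510 yr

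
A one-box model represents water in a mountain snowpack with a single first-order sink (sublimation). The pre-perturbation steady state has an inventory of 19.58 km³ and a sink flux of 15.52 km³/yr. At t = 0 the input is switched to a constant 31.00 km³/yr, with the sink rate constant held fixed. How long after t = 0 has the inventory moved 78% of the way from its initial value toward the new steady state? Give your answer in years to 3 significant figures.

1.91 yr

τ = M₀/F₀ = 19.58/15.52 = 1.262 yr.
The remaining gap fraction is e^(−t/τ); 78% covered ⇒ e^(−t/τ) = 0.220.
t = −τ ln(0.220) = 1.262 × 1.514 = 1.910 yr.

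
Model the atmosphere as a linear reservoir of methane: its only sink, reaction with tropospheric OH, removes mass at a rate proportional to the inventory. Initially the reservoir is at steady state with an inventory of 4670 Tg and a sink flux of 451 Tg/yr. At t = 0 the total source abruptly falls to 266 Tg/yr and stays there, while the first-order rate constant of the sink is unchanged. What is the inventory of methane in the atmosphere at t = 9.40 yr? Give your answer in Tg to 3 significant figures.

3530 Tg

Residence time τ = M₀/F₀ = 10.35 yr. The eventual steady state is M_∞ = M₀·(F₁/F₀) = 4670 × 266/451 = 2754.4 Tg.
The anomaly ΔM(t) = M(t) − M_∞ decays as ΔM₀·e^(−t/τ) with ΔM₀ = 4670 − 2754.4 = 1916 Tg.
At t = 9.40 yr, e^(−t/τ) = e^(−0.9078) = 0.4034, so ΔM = 772.8 Tg and M = 2754.4 + 772.8 = 3527.2 Tg.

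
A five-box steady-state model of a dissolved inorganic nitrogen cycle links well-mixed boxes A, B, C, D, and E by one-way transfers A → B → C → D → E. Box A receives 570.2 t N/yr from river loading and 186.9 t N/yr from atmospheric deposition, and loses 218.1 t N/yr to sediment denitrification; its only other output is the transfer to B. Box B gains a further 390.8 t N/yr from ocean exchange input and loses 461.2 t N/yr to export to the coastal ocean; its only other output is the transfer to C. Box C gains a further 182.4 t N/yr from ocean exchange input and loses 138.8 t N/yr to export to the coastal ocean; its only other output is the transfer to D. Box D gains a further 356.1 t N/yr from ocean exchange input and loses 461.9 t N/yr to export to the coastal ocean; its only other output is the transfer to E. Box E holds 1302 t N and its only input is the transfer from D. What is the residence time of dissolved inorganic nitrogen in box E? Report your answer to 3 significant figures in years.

Box A: F(A→B) = (570.2 + 186.9) − 218.1 = 539.00 t N/yr.
Box B: F(B→C) = (539.00 + 390.8) − 461.2 = 468.60 t N/yr.
Box C: F(C→D) = (468.60 + 182.4) − 138.8 = 512.20 t N/yr.
Box D: F(D→E) = (512.20 + 356.1) − 461.9 = 406.40 t N/yr.
Box E throughput = its input = 406.40 t N/yr; τ = 1302 / 406.40 = 3.204 yr.

3.20 yr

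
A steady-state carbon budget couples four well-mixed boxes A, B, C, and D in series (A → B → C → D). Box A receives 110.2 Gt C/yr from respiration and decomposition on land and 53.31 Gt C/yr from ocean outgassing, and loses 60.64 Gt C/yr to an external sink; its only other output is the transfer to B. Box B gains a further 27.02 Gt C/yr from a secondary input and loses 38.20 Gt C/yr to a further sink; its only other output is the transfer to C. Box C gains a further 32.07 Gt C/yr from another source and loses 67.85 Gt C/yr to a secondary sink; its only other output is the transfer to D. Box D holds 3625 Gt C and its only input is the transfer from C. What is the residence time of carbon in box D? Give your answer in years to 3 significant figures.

64.8 yr

Box A: F(A→B) = (110.2 + 53.31) − 60.64 = 102.87 Gt C/yr.
Box B: F(B→C) = (102.87 + 27.02) − 38.20 = 91.690 Gt C/yr.
Box C: F(C→D) = (91.690 + 32.07) − 67.85 = 55.910 Gt C/yr.
Box D throughput = its input = 55.910 Gt C/yr; τ = 3625 / 55.910 = 64.84 yr.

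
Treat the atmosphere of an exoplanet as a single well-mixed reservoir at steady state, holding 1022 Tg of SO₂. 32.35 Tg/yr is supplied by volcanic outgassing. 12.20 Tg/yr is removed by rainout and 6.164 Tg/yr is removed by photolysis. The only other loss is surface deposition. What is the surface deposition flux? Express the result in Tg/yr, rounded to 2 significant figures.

At steady state ΣF_in = ΣF_out.
ΣF_in = 32.350 Tg/yr.
Surface deposition flux = ΣF_in − (12.20 + 6.164) = 32.350 − 18.36 = 13.99 Tg/yr.

14 Tg/yr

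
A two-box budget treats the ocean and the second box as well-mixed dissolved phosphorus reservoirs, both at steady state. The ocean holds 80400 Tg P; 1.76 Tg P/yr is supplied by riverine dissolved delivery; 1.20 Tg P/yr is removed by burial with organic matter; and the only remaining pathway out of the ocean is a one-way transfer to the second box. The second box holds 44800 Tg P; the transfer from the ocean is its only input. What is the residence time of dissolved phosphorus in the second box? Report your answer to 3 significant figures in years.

Balance the ocean: ΣF_in = 1.7600 Tg P/yr.
Transfer to the second box = ΣF_in − (1.20) = 0.56000 Tg P/yr.
At steady state the output of the second box equals its input, 0.56000 Tg P/yr.
τ = M / F = 44800 / 0.56000 = 80000 yr.

80000 yr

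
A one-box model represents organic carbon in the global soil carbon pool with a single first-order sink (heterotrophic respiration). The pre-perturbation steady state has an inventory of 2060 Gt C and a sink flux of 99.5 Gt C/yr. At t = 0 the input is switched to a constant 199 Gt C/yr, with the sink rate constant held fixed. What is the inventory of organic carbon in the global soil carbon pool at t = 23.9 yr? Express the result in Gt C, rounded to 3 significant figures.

3470 Gt C

The sink rate constant is k = F₀/M₀ = 99.5/2060 = 0.04830 yr⁻¹.
Solving dM/dt = F₁ − kM with M(0) = M₀ gives M(t) = F₁/k + (M₀ − F₁/k)·e^(−kt).
F₁/k = 199/0.04830 = 4120.0 Gt C; kt = 0.04830 × 23.9 = 1.154, e^(−kt) = 0.3152.
M(23.9) = 4120.0 + (2060 − 4120.0) × 0.3152 = 4120.0 − 649.4 = 3470.6 Gt C.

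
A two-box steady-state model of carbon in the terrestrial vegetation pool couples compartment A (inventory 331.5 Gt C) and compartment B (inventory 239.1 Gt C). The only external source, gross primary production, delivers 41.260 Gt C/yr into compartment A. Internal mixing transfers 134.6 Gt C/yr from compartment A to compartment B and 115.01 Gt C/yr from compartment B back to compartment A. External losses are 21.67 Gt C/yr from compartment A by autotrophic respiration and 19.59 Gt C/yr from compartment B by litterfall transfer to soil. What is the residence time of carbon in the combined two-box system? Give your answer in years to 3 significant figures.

For the system as a whole, the A↔B exchange is internal and contributes nothing to the throughput; only the external sinks remove mass.
M_total = 331.5 + 239.1 = 570.60 Gt C.
ΣF_external_out = 21.67 + 19.59 = 41.260 Gt C/yr.
τ = M_total / ΣF_ext = 570.60 / 41.260 = 13.83 yr.

13.8 yr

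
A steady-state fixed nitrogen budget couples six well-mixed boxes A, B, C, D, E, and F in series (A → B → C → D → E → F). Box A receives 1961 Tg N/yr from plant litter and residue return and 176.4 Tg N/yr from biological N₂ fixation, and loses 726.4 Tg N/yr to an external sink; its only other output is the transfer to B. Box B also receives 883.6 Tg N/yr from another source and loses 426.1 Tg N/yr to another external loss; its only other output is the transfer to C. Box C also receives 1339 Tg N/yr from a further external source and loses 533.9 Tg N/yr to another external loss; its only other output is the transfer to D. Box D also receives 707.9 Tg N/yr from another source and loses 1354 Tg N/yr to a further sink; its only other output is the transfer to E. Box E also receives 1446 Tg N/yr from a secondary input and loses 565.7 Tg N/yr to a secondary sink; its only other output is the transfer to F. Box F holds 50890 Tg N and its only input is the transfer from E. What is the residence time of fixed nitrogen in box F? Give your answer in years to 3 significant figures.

Box A: F(A→B) = (1961 + 176.4) − 726.4 = 1411.0 Tg N/yr.
Box B: F(B→C) = (1411.0 + 883.6) − 426.1 = 1868.5 Tg N/yr.
Box C: F(C→D) = (1868.5 + 1339) − 533.9 = 2673.6 Tg N/yr.
Box D: F(D→E) = (2673.6 + 707.9) − 1354 = 2027.5 Tg N/yr.
Box E: F(E→F) = (2027.5 + 1446) − 565.7 = 2907.8 Tg N/yr.
Box F throughput = its input = 2907.8 Tg N/yr; τ = 50890 / 2907.8 = 17.50 yr.

17.5 yr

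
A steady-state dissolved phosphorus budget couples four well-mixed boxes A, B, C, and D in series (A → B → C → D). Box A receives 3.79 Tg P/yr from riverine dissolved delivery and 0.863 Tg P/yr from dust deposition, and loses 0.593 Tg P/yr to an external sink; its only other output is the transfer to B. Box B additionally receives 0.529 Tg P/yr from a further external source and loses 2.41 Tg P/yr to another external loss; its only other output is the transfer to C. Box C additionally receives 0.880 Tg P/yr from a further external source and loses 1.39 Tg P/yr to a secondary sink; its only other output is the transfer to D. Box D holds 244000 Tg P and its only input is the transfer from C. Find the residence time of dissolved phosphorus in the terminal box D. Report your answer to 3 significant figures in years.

Box A: F(A→B) = (3.79 + 0.863) − 0.593 = 4.0600 Tg P/yr.
Box B: F(B→C) = (4.0600 + 0.529) − 2.41 = 2.1790 Tg P/yr.
Box C: F(C→D) = (2.1790 + 0.880) − 1.39 = 1.6690 Tg P/yr.
Box D throughput = its input = 1.6690 Tg P/yr; τ = 244000 / 1.6690 = 146200 yr.

146000 yr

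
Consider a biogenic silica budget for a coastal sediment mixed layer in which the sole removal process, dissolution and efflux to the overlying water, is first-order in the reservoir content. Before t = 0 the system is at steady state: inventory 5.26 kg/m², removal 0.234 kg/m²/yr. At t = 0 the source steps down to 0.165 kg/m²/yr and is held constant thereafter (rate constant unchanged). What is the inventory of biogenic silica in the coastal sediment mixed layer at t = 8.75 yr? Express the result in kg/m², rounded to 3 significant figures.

4.76 kg/m²

Residence time τ = M₀/F₀ = 22.48 yr. The eventual steady state is M_∞ = M₀·(F₁/F₀) = 5.26 × 0.165/0.234 = 3.7090 kg/m².
The anomaly ΔM(t) = M(t) − M_∞ decays as ΔM₀·e^(−t/τ) with ΔM₀ = 5.26 − 3.7090 = 1.551 kg/m².
At t = 8.75 yr, e^(−t/τ) = e^(−0.3893) = 0.6776, so ΔM = 1.051 kg/m² and M = 3.7090 + 1.051 = 4.7599 kg/m².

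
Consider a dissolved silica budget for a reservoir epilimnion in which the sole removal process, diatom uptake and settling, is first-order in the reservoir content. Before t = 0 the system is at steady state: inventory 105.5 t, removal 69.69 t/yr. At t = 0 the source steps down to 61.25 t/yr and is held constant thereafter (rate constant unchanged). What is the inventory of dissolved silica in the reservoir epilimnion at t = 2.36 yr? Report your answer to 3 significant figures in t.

95.4 t

Residence time τ = M₀/F₀ = 1.514 yr. The eventual steady state is M_∞ = M₀·(F₁/F₀) = 105.5 × 61.25/69.69 = 92.723 t.
The anomaly ΔM(t) = M(t) − M_∞ decays as ΔM₀·e^(−t/τ) with ΔM₀ = 105.5 − 92.723 = 12.78 t.
At t = 2.36 yr, e^(−t/τ) = e^(−1.559) = 0.2104, so ΔM = 2.688 t and M = 92.723 + 2.688 = 95.411 t.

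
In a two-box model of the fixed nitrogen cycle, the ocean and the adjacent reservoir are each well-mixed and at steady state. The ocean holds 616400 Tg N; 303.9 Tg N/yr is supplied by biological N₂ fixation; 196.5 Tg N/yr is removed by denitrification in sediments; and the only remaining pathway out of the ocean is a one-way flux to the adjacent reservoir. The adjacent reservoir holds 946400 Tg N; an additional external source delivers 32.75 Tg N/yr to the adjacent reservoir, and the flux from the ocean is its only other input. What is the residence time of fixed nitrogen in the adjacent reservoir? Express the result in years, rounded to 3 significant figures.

6750 yr

Balance the ocean: ΣF_in = 303.90 Tg N/yr.
Flux to the adjacent reservoir = ΣF_in − (196.5) = 107.40 Tg N/yr.
Total input to the adjacent reservoir = 107.40 + 32.75 = 140.15 Tg N/yr; at steady state this equals its total output.
τ = M / F = 946400 / 140.15 = 6753 yr.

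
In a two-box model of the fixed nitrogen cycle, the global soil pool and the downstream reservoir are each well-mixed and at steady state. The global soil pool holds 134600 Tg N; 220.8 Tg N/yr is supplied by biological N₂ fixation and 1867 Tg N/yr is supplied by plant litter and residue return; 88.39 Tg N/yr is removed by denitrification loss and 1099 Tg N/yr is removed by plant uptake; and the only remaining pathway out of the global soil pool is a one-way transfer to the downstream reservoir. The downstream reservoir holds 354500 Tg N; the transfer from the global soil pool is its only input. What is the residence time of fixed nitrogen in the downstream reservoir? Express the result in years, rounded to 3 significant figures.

Balance the global soil pool: ΣF_in = 220.8 + 1867 = 2087.8 Tg N/yr.
Transfer to the downstream reservoir = ΣF_in − (88.39 + 1099) = 900.41 Tg N/yr.
At steady state the output of the downstream reservoir equals its input, 900.41 Tg N/yr.
τ = M / F = 354500 / 900.41 = 393.7 yr.

394 yr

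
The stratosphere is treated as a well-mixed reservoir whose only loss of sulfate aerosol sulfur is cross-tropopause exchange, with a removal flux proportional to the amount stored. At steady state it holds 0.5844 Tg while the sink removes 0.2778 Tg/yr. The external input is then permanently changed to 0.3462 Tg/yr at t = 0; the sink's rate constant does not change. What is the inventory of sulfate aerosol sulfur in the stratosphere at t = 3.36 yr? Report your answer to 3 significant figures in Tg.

The sink rate constant is k = F₀/M₀ = 0.2778/0.5844 = 0.4754 yr⁻¹.
Solving dM/dt = F₁ − kM with M(0) = M₀ gives M(t) = F₁/k + (M₀ − F₁/k)·e^(−kt).
F₁/k = 0.3462/0.4754 = 0.72829 Tg; kt = 0.4754 × 3.36 = 1.597, e^(−kt) = 0.2025.
M(3.36) = 0.72829 + (0.5844 − 0.72829) × 0.2025 = 0.72829 − 0.02913 = 0.69916 Tg.

0.699 Tg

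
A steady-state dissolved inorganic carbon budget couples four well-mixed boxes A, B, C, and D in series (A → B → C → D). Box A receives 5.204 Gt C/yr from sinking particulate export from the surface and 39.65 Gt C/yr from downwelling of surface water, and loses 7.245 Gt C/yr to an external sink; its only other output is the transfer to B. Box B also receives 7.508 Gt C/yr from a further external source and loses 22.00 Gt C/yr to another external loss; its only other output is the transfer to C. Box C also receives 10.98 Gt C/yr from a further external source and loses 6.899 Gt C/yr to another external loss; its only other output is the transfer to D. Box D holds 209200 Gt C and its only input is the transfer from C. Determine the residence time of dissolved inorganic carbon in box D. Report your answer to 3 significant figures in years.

7690 yr

Box A: F(A→B) = (5.204 + 39.65) − 7.245 = 37.609 Gt C/yr.
Box B: F(B→C) = (37.609 + 7.508) − 22.00 = 23.117 Gt C/yr.
Box C: F(C→D) = (23.117 + 10.98) − 6.899 = 27.198 Gt C/yr.
Box D throughput = its input = 27.198 Gt C/yr; τ = 209200 / 27.198 = 7692 yr.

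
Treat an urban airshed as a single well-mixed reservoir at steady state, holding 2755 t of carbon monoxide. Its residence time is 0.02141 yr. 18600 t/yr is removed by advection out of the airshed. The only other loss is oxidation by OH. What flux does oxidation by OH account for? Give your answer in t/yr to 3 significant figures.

110000 t/yr

Total removal F = M/τ = 2755 / 0.02141 = 128700 t/yr.
Oxidation by OH = F − (18600) = 128700 − 18600 = 110100 t/yr.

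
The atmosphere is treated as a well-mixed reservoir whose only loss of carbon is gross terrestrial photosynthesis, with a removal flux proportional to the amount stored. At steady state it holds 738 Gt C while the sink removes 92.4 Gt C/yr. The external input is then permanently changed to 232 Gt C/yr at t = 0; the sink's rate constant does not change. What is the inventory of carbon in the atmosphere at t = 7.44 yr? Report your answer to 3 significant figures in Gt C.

The sink rate constant is k = F₀/M₀ = 92.4/738 = 0.1252 yr⁻¹.
Solving dM/dt = F₁ − kM with M(0) = M₀ gives M(t) = F₁/k + (M₀ − F₁/k)·e^(−kt).
F₁/k = 232/0.1252 = 1853.0 Gt C; kt = 0.1252 × 7.44 = 0.9315, e^(−kt) = 0.3940.
M(7.44) = 1853.0 + (738 − 1853.0) × 0.3940 = 1853.0 − 439.3 = 1413.7 Gt C.

1410 Gt C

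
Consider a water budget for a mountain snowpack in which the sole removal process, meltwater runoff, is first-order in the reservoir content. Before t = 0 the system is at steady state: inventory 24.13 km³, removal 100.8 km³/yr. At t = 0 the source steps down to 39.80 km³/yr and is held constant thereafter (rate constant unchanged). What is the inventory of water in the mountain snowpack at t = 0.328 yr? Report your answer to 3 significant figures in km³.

τ = M₀/F₀ = 24.13/100.8 = 0.2394 yr; rate constant k = 1/τ.
New steady state M_∞ = F₁/k = F₁·τ = 39.80 × 0.2394 = 9.5275 km³.
M(t) = M_∞ + (M₀ − M_∞)·e^(−t/τ); t/τ = 0.328/0.2394 = 1.370, so e^(−t/τ) = 0.2541.
M(t) = 9.5275 + 14.60 × 0.2541 = 13.237 km³.

13.2 km³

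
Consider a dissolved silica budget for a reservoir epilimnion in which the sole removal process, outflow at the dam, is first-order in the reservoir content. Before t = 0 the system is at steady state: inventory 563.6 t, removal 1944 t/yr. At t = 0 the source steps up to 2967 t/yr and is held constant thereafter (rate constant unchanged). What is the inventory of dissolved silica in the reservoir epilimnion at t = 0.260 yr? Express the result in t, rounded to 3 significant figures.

739 t

Residence time τ = M₀/F₀ = 0.2899 yr. The eventual steady state is M_∞ = M₀·(F₁/F₀) = 563.6 × 2967/1944 = 860.19 t.
The anomaly ΔM(t) = M(t) − M_∞ decays as ΔM₀·e^(−t/τ) with ΔM₀ = 563.6 − 860.19 = −296.6 t.
At t = 0.260 yr, e^(−t/τ) = e^(−0.8968) = 0.4079, so ΔM = −121.0 t and M = 860.19 − 121.0 = 739.22 t.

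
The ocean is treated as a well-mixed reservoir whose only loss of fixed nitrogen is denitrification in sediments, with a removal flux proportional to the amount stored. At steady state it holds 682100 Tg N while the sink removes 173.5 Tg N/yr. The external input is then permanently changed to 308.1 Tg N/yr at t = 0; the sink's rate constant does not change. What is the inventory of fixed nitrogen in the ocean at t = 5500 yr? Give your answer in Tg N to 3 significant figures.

The sink rate constant is k = F₀/M₀ = 173.5/682100 = 0.0002544 yr⁻¹.
Solving dM/dt = F₁ − kM with M(0) = M₀ gives M(t) = F₁/k + (M₀ − F₁/k)·e^(−kt).
F₁/k = 308.1/0.0002544 = 1.2113×10^6 Tg N; kt = 0.0002544 × 5500 = 1.399, e^(−kt) = 0.2468.
M(5500) = 1.2113×10^6 + (682100 − 1.2113×10^6) × 0.2468 = 1.2113×10^6 − 130600 = 1.0806×10^6 Tg N.

1.08×10^6 Tg N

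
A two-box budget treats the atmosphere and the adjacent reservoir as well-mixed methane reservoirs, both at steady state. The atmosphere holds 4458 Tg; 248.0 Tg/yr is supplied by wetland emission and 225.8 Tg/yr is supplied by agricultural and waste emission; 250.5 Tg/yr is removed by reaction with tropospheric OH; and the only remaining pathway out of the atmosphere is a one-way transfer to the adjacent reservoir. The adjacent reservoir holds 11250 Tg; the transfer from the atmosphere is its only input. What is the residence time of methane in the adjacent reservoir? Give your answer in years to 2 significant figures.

Balance the atmosphere: ΣF_in = 248.0 + 225.8 = 473.80 Tg/yr.
Transfer to the adjacent reservoir = ΣF_in − (250.5) = 223.30 Tg/yr.
At steady state the output of the adjacent reservoir equals its input, 223.30 Tg/yr.
τ = M / F = 11250 / 223.30 = 50.38 yr.

50 yr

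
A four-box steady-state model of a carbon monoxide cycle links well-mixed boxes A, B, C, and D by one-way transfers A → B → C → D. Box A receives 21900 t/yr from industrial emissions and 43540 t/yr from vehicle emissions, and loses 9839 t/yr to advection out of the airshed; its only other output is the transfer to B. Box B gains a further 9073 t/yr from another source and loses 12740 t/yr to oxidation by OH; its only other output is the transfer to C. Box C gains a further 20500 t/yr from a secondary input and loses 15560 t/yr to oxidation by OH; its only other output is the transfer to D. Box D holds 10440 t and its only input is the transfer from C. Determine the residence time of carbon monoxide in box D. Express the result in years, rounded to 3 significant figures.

Box A: F(A→B) = (21900 + 43540) − 9839 = 55601 t/yr.
Box B: F(B→C) = (55601 + 9073) − 12740 = 51934 t/yr.
Box C: F(C→D) = (51934 + 20500) − 15560 = 56874 t/yr.
Box D throughput = its input = 56874 t/yr; τ = 10440 / 56874 = 0.1836 yr.

0.184 yr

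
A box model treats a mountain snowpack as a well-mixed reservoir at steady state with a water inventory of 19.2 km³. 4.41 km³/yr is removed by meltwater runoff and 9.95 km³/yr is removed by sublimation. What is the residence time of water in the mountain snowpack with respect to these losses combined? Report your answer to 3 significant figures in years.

Total removal = 4.410 + 9.950 = 14.360 km³/yr.
τ = M / ΣF_out = 19.2 / 14.360 = 1.337 yr.

1.34 yr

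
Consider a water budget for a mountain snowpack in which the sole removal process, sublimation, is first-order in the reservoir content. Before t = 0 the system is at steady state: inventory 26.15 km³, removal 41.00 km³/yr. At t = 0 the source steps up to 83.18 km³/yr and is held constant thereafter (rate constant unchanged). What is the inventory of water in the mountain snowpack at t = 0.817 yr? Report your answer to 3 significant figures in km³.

45.6 km³

Residence time τ = M₀/F₀ = 0.6378 yr. The eventual steady state is M_∞ = M₀·(F₁/F₀) = 26.15 × 83.18/41.00 = 53.053 km³.
The anomaly ΔM(t) = M(t) − M_∞ decays as ΔM₀·e^(−t/τ) with ΔM₀ = 26.15 − 53.053 = −26.90 km³.
At t = 0.817 yr, e^(−t/τ) = e^(−1.281) = 0.2778, so ΔM = −7.473 km³ and M = 53.053 − 7.473 = 45.580 km³.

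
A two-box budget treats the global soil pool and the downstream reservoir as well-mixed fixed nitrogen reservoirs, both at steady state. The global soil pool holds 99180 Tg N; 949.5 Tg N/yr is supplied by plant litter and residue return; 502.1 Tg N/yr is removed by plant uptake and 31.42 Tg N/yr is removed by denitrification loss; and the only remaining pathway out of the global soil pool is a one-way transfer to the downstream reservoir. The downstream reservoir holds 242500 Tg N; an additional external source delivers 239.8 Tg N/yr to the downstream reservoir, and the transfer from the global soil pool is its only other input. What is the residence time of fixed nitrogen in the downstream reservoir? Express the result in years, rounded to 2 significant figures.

Balance the global soil pool: ΣF_in = 949.50 Tg N/yr.
Transfer to the downstream reservoir = ΣF_in − (502.1 + 31.42) = 415.98 Tg N/yr.
Total input to the downstream reservoir = 415.98 + 239.8 = 655.78 Tg N/yr; at steady state this equals its total output.
τ = M / F = 242500 / 655.78 = 369.8 yr.

370 yr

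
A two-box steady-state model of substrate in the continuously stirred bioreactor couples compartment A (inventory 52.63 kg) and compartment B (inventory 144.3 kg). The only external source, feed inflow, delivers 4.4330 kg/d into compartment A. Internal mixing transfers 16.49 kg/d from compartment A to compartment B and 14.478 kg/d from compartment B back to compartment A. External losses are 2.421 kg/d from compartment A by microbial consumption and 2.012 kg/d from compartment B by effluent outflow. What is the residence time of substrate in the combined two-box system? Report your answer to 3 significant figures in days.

44.4 d

Residence time in the combined system uses the total inventory and the total *external* removal — internal exchanges between the two boxes cancel.
M_total = 52.63 + 144.3 = 196.93 kg.
ΣF_external_out = 2.421 + 2.012 = 4.4330 kg/d.
τ = M_total / ΣF_ext = 196.93 / 4.4330 = 44.42 d.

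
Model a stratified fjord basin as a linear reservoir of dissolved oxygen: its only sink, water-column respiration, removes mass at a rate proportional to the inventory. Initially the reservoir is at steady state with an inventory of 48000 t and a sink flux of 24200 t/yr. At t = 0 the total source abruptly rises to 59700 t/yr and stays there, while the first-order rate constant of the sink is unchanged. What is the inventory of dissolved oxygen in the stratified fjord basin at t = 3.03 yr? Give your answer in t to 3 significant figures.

The sink rate constant is k = F₀/M₀ = 24200/48000 = 0.5042 yr⁻¹.
Solving dM/dt = F₁ − kM with M(0) = M₀ gives M(t) = F₁/k + (M₀ − F₁/k)·e^(−kt).
F₁/k = 59700/0.5042 = 118410 t; kt = 0.5042 × 3.03 = 1.528, e^(−kt) = 0.2171.
M(3.03) = 118410 + (48000 − 118410) × 0.2171 = 118410 − 15280 = 103130 t.

103000 t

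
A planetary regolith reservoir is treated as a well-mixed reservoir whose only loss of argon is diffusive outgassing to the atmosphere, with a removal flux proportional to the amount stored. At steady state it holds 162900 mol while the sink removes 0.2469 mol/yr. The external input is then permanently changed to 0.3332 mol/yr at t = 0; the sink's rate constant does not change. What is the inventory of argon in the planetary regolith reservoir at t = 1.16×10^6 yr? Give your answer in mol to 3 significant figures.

Residence time τ = M₀/F₀ = 659800 yr. The eventual steady state is M_∞ = M₀·(F₁/F₀) = 162900 × 0.3332/0.2469 = 219840 mol.
The anomaly ΔM(t) = M(t) − M_∞ decays as ΔM₀·e^(−t/τ) with ΔM₀ = 162900 − 219840 = −56940 mol.
At t = 1.16×10^6 yr, e^(−t/τ) = e^(−1.758) = 0.1724, so ΔM = −9814 mol and M = 219840 − 9814 = 210020 mol.

210000 mol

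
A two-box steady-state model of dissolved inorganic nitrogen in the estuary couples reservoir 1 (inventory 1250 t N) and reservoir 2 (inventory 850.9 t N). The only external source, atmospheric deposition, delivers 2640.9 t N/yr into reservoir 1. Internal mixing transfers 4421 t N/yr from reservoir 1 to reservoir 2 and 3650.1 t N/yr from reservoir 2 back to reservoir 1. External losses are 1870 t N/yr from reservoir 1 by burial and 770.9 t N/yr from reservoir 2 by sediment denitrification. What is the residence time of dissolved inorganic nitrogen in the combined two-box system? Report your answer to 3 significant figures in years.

Treat the two boxes together as one reservoir: the mixing fluxes between them are internal recycling, so τ = ΣM / Σ(external losses).
M_total = 1250 + 850.9 = 2100.9 t N.
ΣF_external_out = 1870 + 770.9 = 2640.9 t N/yr.
τ = M_total / ΣF_ext = 2100.9 / 2640.9 = 0.7955 yr.

0.796 yr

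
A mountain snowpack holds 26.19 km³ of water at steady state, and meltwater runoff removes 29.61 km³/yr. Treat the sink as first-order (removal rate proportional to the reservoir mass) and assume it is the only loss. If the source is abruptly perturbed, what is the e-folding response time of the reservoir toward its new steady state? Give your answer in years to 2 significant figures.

For a linear reservoir the response time equals the residence time τ = M/F.
τ = 26.19 / 29.61 = 0.8845 yr.

0.88 yr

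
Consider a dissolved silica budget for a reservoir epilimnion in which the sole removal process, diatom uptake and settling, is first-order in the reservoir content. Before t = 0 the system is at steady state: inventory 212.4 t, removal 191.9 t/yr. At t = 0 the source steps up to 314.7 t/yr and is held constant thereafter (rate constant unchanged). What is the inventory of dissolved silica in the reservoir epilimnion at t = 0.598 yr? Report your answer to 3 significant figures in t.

269 t

The sink rate constant is k = F₀/M₀ = 191.9/212.4 = 0.9035 yr⁻¹.
Solving dM/dt = F₁ − kM with M(0) = M₀ gives M(t) = F₁/k + (M₀ − F₁/k)·e^(−kt).
F₁/k = 314.7/0.9035 = 348.32 t; kt = 0.9035 × 0.598 = 0.5403, e^(−kt) = 0.5826.
M(0.598) = 348.32 + (212.4 − 348.32) × 0.5826 = 348.32 − 79.18 = 269.13 t.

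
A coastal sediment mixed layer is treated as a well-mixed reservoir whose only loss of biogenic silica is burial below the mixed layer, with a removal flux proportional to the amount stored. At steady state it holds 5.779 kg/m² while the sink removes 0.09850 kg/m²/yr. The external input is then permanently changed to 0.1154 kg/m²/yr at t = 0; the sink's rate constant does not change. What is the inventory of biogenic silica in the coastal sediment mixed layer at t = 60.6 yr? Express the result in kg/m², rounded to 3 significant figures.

6.42 kg/m²

Residence time τ = M₀/F₀ = 58.67 yr. The eventual steady state is M_∞ = M₀·(F₁/F₀) = 5.779 × 0.1154/0.09850 = 6.7705 kg/m².
The anomaly ΔM(t) = M(t) − M_∞ decays as ΔM₀·e^(−t/τ) with ΔM₀ = 5.779 − 6.7705 = −0.9915 kg/m².
At t = 60.6 yr, e^(−t/τ) = e^(−1.033) = 0.3560, so ΔM = −0.3530 kg/m² and M = 6.7705 − 0.3530 = 6.4176 kg/m².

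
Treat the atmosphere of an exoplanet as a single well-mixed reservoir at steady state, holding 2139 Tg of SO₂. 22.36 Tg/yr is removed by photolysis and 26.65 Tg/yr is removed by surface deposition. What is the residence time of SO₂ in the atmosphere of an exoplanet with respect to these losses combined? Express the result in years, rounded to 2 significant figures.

Total removal = 22.36 + 26.65 = 49.010 Tg/yr.
τ = M / ΣF_out = 2139 / 49.010 = 43.64 yr.

44 yr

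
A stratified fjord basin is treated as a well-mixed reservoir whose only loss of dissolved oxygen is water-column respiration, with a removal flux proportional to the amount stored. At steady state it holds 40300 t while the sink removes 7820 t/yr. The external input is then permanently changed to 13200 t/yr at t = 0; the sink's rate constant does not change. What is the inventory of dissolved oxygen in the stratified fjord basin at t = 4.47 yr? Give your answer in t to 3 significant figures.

τ = M₀/F₀ = 40300/7820 = 5.153 yr; rate constant k = 1/τ.
New steady state M_∞ = F₁/k = F₁·τ = 13200 × 5.153 = 68026 t.
M(t) = M_∞ + (M₀ − M_∞)·e^(−t/τ); t/τ = 4.47/5.153 = 0.8674, so e^(−t/τ) = 0.4201.
M(t) = 68026 − 27730 × 0.4201 = 56379 t.

56400 t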